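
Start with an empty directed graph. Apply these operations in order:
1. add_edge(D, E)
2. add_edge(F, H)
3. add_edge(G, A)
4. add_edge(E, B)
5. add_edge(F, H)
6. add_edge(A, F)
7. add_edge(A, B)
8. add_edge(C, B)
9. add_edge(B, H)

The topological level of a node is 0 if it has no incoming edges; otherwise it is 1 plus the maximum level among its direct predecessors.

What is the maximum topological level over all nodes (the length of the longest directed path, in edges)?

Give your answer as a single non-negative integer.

Op 1: add_edge(D, E). Edges now: 1
Op 2: add_edge(F, H). Edges now: 2
Op 3: add_edge(G, A). Edges now: 3
Op 4: add_edge(E, B). Edges now: 4
Op 5: add_edge(F, H) (duplicate, no change). Edges now: 4
Op 6: add_edge(A, F). Edges now: 5
Op 7: add_edge(A, B). Edges now: 6
Op 8: add_edge(C, B). Edges now: 7
Op 9: add_edge(B, H). Edges now: 8
Compute levels (Kahn BFS):
  sources (in-degree 0): C, D, G
  process C: level=0
    C->B: in-degree(B)=2, level(B)>=1
  process D: level=0
    D->E: in-degree(E)=0, level(E)=1, enqueue
  process G: level=0
    G->A: in-degree(A)=0, level(A)=1, enqueue
  process E: level=1
    E->B: in-degree(B)=1, level(B)>=2
  process A: level=1
    A->B: in-degree(B)=0, level(B)=2, enqueue
    A->F: in-degree(F)=0, level(F)=2, enqueue
  process B: level=2
    B->H: in-degree(H)=1, level(H)>=3
  process F: level=2
    F->H: in-degree(H)=0, level(H)=3, enqueue
  process H: level=3
All levels: A:1, B:2, C:0, D:0, E:1, F:2, G:0, H:3
max level = 3

Answer: 3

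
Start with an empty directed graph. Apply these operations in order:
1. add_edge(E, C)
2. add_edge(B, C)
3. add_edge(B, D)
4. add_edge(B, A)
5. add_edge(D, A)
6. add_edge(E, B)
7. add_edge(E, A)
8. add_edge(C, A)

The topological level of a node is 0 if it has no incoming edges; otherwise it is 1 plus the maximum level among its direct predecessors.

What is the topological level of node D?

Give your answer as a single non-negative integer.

Answer: 2

Derivation:
Op 1: add_edge(E, C). Edges now: 1
Op 2: add_edge(B, C). Edges now: 2
Op 3: add_edge(B, D). Edges now: 3
Op 4: add_edge(B, A). Edges now: 4
Op 5: add_edge(D, A). Edges now: 5
Op 6: add_edge(E, B). Edges now: 6
Op 7: add_edge(E, A). Edges now: 7
Op 8: add_edge(C, A). Edges now: 8
Compute levels (Kahn BFS):
  sources (in-degree 0): E
  process E: level=0
    E->A: in-degree(A)=3, level(A)>=1
    E->B: in-degree(B)=0, level(B)=1, enqueue
    E->C: in-degree(C)=1, level(C)>=1
  process B: level=1
    B->A: in-degree(A)=2, level(A)>=2
    B->C: in-degree(C)=0, level(C)=2, enqueue
    B->D: in-degree(D)=0, level(D)=2, enqueue
  process C: level=2
    C->A: in-degree(A)=1, level(A)>=3
  process D: level=2
    D->A: in-degree(A)=0, level(A)=3, enqueue
  process A: level=3
All levels: A:3, B:1, C:2, D:2, E:0
level(D) = 2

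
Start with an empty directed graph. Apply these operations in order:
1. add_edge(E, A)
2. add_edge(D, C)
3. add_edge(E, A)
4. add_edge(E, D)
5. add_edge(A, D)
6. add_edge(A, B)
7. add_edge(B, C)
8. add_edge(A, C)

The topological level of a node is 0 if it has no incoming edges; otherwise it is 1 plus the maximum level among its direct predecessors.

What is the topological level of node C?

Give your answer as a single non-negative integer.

Answer: 3

Derivation:
Op 1: add_edge(E, A). Edges now: 1
Op 2: add_edge(D, C). Edges now: 2
Op 3: add_edge(E, A) (duplicate, no change). Edges now: 2
Op 4: add_edge(E, D). Edges now: 3
Op 5: add_edge(A, D). Edges now: 4
Op 6: add_edge(A, B). Edges now: 5
Op 7: add_edge(B, C). Edges now: 6
Op 8: add_edge(A, C). Edges now: 7
Compute levels (Kahn BFS):
  sources (in-degree 0): E
  process E: level=0
    E->A: in-degree(A)=0, level(A)=1, enqueue
    E->D: in-degree(D)=1, level(D)>=1
  process A: level=1
    A->B: in-degree(B)=0, level(B)=2, enqueue
    A->C: in-degree(C)=2, level(C)>=2
    A->D: in-degree(D)=0, level(D)=2, enqueue
  process B: level=2
    B->C: in-degree(C)=1, level(C)>=3
  process D: level=2
    D->C: in-degree(C)=0, level(C)=3, enqueue
  process C: level=3
All levels: A:1, B:2, C:3, D:2, E:0
level(C) = 3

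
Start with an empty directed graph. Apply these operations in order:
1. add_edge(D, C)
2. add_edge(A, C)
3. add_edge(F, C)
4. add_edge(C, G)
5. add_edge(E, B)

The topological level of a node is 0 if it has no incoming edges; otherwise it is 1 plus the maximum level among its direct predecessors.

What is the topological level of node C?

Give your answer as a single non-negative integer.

Op 1: add_edge(D, C). Edges now: 1
Op 2: add_edge(A, C). Edges now: 2
Op 3: add_edge(F, C). Edges now: 3
Op 4: add_edge(C, G). Edges now: 4
Op 5: add_edge(E, B). Edges now: 5
Compute levels (Kahn BFS):
  sources (in-degree 0): A, D, E, F
  process A: level=0
    A->C: in-degree(C)=2, level(C)>=1
  process D: level=0
    D->C: in-degree(C)=1, level(C)>=1
  process E: level=0
    E->B: in-degree(B)=0, level(B)=1, enqueue
  process F: level=0
    F->C: in-degree(C)=0, level(C)=1, enqueue
  process B: level=1
  process C: level=1
    C->G: in-degree(G)=0, level(G)=2, enqueue
  process G: level=2
All levels: A:0, B:1, C:1, D:0, E:0, F:0, G:2
level(C) = 1

Answer: 1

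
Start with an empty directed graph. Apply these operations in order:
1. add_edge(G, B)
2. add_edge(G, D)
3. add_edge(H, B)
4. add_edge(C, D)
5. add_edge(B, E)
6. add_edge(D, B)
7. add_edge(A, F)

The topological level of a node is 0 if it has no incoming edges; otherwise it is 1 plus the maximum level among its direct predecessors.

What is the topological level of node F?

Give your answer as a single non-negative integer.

Answer: 1

Derivation:
Op 1: add_edge(G, B). Edges now: 1
Op 2: add_edge(G, D). Edges now: 2
Op 3: add_edge(H, B). Edges now: 3
Op 4: add_edge(C, D). Edges now: 4
Op 5: add_edge(B, E). Edges now: 5
Op 6: add_edge(D, B). Edges now: 6
Op 7: add_edge(A, F). Edges now: 7
Compute levels (Kahn BFS):
  sources (in-degree 0): A, C, G, H
  process A: level=0
    A->F: in-degree(F)=0, level(F)=1, enqueue
  process C: level=0
    C->D: in-degree(D)=1, level(D)>=1
  process G: level=0
    G->B: in-degree(B)=2, level(B)>=1
    G->D: in-degree(D)=0, level(D)=1, enqueue
  process H: level=0
    H->B: in-degree(B)=1, level(B)>=1
  process F: level=1
  process D: level=1
    D->B: in-degree(B)=0, level(B)=2, enqueue
  process B: level=2
    B->E: in-degree(E)=0, level(E)=3, enqueue
  process E: level=3
All levels: A:0, B:2, C:0, D:1, E:3, F:1, G:0, H:0
level(F) = 1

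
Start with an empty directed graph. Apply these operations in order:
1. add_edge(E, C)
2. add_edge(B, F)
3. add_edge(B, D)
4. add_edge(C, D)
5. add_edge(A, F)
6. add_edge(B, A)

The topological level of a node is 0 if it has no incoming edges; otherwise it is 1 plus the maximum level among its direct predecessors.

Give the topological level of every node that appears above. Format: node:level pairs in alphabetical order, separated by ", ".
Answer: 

Op 1: add_edge(E, C). Edges now: 1
Op 2: add_edge(B, F). Edges now: 2
Op 3: add_edge(B, D). Edges now: 3
Op 4: add_edge(C, D). Edges now: 4
Op 5: add_edge(A, F). Edges now: 5
Op 6: add_edge(B, A). Edges now: 6
Compute levels (Kahn BFS):
  sources (in-degree 0): B, E
  process B: level=0
    B->A: in-degree(A)=0, level(A)=1, enqueue
    B->D: in-degree(D)=1, level(D)>=1
    B->F: in-degree(F)=1, level(F)>=1
  process E: level=0
    E->C: in-degree(C)=0, level(C)=1, enqueue
  process A: level=1
    A->F: in-degree(F)=0, level(F)=2, enqueue
  process C: level=1
    C->D: in-degree(D)=0, level(D)=2, enqueue
  process F: level=2
  process D: level=2
All levels: A:1, B:0, C:1, D:2, E:0, F:2

Answer: A:1, B:0, C:1, D:2, E:0, F:2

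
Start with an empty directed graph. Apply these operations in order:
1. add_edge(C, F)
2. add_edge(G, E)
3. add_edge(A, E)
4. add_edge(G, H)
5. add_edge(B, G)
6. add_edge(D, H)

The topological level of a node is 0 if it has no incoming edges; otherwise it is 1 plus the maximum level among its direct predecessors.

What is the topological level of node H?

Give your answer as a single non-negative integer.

Answer: 2

Derivation:
Op 1: add_edge(C, F). Edges now: 1
Op 2: add_edge(G, E). Edges now: 2
Op 3: add_edge(A, E). Edges now: 3
Op 4: add_edge(G, H). Edges now: 4
Op 5: add_edge(B, G). Edges now: 5
Op 6: add_edge(D, H). Edges now: 6
Compute levels (Kahn BFS):
  sources (in-degree 0): A, B, C, D
  process A: level=0
    A->E: in-degree(E)=1, level(E)>=1
  process B: level=0
    B->G: in-degree(G)=0, level(G)=1, enqueue
  process C: level=0
    C->F: in-degree(F)=0, level(F)=1, enqueue
  process D: level=0
    D->H: in-degree(H)=1, level(H)>=1
  process G: level=1
    G->E: in-degree(E)=0, level(E)=2, enqueue
    G->H: in-degree(H)=0, level(H)=2, enqueue
  process F: level=1
  process E: level=2
  process H: level=2
All levels: A:0, B:0, C:0, D:0, E:2, F:1, G:1, H:2
level(H) = 2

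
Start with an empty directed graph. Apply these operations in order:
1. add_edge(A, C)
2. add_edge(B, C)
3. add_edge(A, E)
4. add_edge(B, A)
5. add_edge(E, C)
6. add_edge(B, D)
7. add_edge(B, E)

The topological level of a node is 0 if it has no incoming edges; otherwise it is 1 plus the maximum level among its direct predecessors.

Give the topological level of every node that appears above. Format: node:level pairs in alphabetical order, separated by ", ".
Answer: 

Answer: A:1, B:0, C:3, D:1, E:2

Derivation:
Op 1: add_edge(A, C). Edges now: 1
Op 2: add_edge(B, C). Edges now: 2
Op 3: add_edge(A, E). Edges now: 3
Op 4: add_edge(B, A). Edges now: 4
Op 5: add_edge(E, C). Edges now: 5
Op 6: add_edge(B, D). Edges now: 6
Op 7: add_edge(B, E). Edges now: 7
Compute levels (Kahn BFS):
  sources (in-degree 0): B
  process B: level=0
    B->A: in-degree(A)=0, level(A)=1, enqueue
    B->C: in-degree(C)=2, level(C)>=1
    B->D: in-degree(D)=0, level(D)=1, enqueue
    B->E: in-degree(E)=1, level(E)>=1
  process A: level=1
    A->C: in-degree(C)=1, level(C)>=2
    A->E: in-degree(E)=0, level(E)=2, enqueue
  process D: level=1
  process E: level=2
    E->C: in-degree(C)=0, level(C)=3, enqueue
  process C: level=3
All levels: A:1, B:0, C:3, D:1, E:2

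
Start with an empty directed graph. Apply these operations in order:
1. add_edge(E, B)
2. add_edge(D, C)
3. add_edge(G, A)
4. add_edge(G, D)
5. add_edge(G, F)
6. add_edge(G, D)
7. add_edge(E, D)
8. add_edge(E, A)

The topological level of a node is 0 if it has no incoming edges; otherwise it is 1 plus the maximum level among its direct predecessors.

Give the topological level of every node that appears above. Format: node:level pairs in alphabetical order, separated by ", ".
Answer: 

Op 1: add_edge(E, B). Edges now: 1
Op 2: add_edge(D, C). Edges now: 2
Op 3: add_edge(G, A). Edges now: 3
Op 4: add_edge(G, D). Edges now: 4
Op 5: add_edge(G, F). Edges now: 5
Op 6: add_edge(G, D) (duplicate, no change). Edges now: 5
Op 7: add_edge(E, D). Edges now: 6
Op 8: add_edge(E, A). Edges now: 7
Compute levels (Kahn BFS):
  sources (in-degree 0): E, G
  process E: level=0
    E->A: in-degree(A)=1, level(A)>=1
    E->B: in-degree(B)=0, level(B)=1, enqueue
    E->D: in-degree(D)=1, level(D)>=1
  process G: level=0
    G->A: in-degree(A)=0, level(A)=1, enqueue
    G->D: in-degree(D)=0, level(D)=1, enqueue
    G->F: in-degree(F)=0, level(F)=1, enqueue
  process B: level=1
  process A: level=1
  process D: level=1
    D->C: in-degree(C)=0, level(C)=2, enqueue
  process F: level=1
  process C: level=2
All levels: A:1, B:1, C:2, D:1, E:0, F:1, G:0

Answer: A:1, B:1, C:2, D:1, E:0, F:1, G:0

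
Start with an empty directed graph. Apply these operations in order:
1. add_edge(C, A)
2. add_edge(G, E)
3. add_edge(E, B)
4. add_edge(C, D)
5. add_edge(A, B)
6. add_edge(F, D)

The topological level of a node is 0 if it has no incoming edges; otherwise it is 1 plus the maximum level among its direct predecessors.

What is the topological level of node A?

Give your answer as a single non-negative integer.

Op 1: add_edge(C, A). Edges now: 1
Op 2: add_edge(G, E). Edges now: 2
Op 3: add_edge(E, B). Edges now: 3
Op 4: add_edge(C, D). Edges now: 4
Op 5: add_edge(A, B). Edges now: 5
Op 6: add_edge(F, D). Edges now: 6
Compute levels (Kahn BFS):
  sources (in-degree 0): C, F, G
  process C: level=0
    C->A: in-degree(A)=0, level(A)=1, enqueue
    C->D: in-degree(D)=1, level(D)>=1
  process F: level=0
    F->D: in-degree(D)=0, level(D)=1, enqueue
  process G: level=0
    G->E: in-degree(E)=0, level(E)=1, enqueue
  process A: level=1
    A->B: in-degree(B)=1, level(B)>=2
  process D: level=1
  process E: level=1
    E->B: in-degree(B)=0, level(B)=2, enqueue
  process B: level=2
All levels: A:1, B:2, C:0, D:1, E:1, F:0, G:0
level(A) = 1

Answer: 1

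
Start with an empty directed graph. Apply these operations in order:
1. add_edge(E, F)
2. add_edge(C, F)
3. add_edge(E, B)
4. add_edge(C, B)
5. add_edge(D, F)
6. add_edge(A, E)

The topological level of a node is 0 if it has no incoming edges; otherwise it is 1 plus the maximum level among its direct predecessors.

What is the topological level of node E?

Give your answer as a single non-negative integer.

Op 1: add_edge(E, F). Edges now: 1
Op 2: add_edge(C, F). Edges now: 2
Op 3: add_edge(E, B). Edges now: 3
Op 4: add_edge(C, B). Edges now: 4
Op 5: add_edge(D, F). Edges now: 5
Op 6: add_edge(A, E). Edges now: 6
Compute levels (Kahn BFS):
  sources (in-degree 0): A, C, D
  process A: level=0
    A->E: in-degree(E)=0, level(E)=1, enqueue
  process C: level=0
    C->B: in-degree(B)=1, level(B)>=1
    C->F: in-degree(F)=2, level(F)>=1
  process D: level=0
    D->F: in-degree(F)=1, level(F)>=1
  process E: level=1
    E->B: in-degree(B)=0, level(B)=2, enqueue
    E->F: in-degree(F)=0, level(F)=2, enqueue
  process B: level=2
  process F: level=2
All levels: A:0, B:2, C:0, D:0, E:1, F:2
level(E) = 1

Answer: 1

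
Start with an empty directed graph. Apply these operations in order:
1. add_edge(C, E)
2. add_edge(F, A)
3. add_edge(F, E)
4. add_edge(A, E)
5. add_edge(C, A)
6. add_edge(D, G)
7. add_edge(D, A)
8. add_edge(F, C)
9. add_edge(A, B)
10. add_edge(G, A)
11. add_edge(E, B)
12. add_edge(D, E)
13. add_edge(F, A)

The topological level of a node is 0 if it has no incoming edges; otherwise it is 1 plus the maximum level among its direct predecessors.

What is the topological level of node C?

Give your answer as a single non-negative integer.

Answer: 1

Derivation:
Op 1: add_edge(C, E). Edges now: 1
Op 2: add_edge(F, A). Edges now: 2
Op 3: add_edge(F, E). Edges now: 3
Op 4: add_edge(A, E). Edges now: 4
Op 5: add_edge(C, A). Edges now: 5
Op 6: add_edge(D, G). Edges now: 6
Op 7: add_edge(D, A). Edges now: 7
Op 8: add_edge(F, C). Edges now: 8
Op 9: add_edge(A, B). Edges now: 9
Op 10: add_edge(G, A). Edges now: 10
Op 11: add_edge(E, B). Edges now: 11
Op 12: add_edge(D, E). Edges now: 12
Op 13: add_edge(F, A) (duplicate, no change). Edges now: 12
Compute levels (Kahn BFS):
  sources (in-degree 0): D, F
  process D: level=0
    D->A: in-degree(A)=3, level(A)>=1
    D->E: in-degree(E)=3, level(E)>=1
    D->G: in-degree(G)=0, level(G)=1, enqueue
  process F: level=0
    F->A: in-degree(A)=2, level(A)>=1
    F->C: in-degree(C)=0, level(C)=1, enqueue
    F->E: in-degree(E)=2, level(E)>=1
  process G: level=1
    G->A: in-degree(A)=1, level(A)>=2
  process C: level=1
    C->A: in-degree(A)=0, level(A)=2, enqueue
    C->E: in-degree(E)=1, level(E)>=2
  process A: level=2
    A->B: in-degree(B)=1, level(B)>=3
    A->E: in-degree(E)=0, level(E)=3, enqueue
  process E: level=3
    E->B: in-degree(B)=0, level(B)=4, enqueue
  process B: level=4
All levels: A:2, B:4, C:1, D:0, E:3, F:0, G:1
level(C) = 1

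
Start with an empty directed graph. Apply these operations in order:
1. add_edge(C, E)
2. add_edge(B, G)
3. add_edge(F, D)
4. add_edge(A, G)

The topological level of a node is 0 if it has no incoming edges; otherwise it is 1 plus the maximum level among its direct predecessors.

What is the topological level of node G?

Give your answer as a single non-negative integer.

Answer: 1

Derivation:
Op 1: add_edge(C, E). Edges now: 1
Op 2: add_edge(B, G). Edges now: 2
Op 3: add_edge(F, D). Edges now: 3
Op 4: add_edge(A, G). Edges now: 4
Compute levels (Kahn BFS):
  sources (in-degree 0): A, B, C, F
  process A: level=0
    A->G: in-degree(G)=1, level(G)>=1
  process B: level=0
    B->G: in-degree(G)=0, level(G)=1, enqueue
  process C: level=0
    C->E: in-degree(E)=0, level(E)=1, enqueue
  process F: level=0
    F->D: in-degree(D)=0, level(D)=1, enqueue
  process G: level=1
  process E: level=1
  process D: level=1
All levels: A:0, B:0, C:0, D:1, E:1, F:0, G:1
level(G) = 1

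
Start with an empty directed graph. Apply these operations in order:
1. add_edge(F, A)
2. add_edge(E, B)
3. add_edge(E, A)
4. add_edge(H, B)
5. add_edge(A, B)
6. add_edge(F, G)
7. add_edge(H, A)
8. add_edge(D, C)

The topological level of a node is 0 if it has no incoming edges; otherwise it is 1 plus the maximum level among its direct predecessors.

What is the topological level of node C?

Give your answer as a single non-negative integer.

Answer: 1

Derivation:
Op 1: add_edge(F, A). Edges now: 1
Op 2: add_edge(E, B). Edges now: 2
Op 3: add_edge(E, A). Edges now: 3
Op 4: add_edge(H, B). Edges now: 4
Op 5: add_edge(A, B). Edges now: 5
Op 6: add_edge(F, G). Edges now: 6
Op 7: add_edge(H, A). Edges now: 7
Op 8: add_edge(D, C). Edges now: 8
Compute levels (Kahn BFS):
  sources (in-degree 0): D, E, F, H
  process D: level=0
    D->C: in-degree(C)=0, level(C)=1, enqueue
  process E: level=0
    E->A: in-degree(A)=2, level(A)>=1
    E->B: in-degree(B)=2, level(B)>=1
  process F: level=0
    F->A: in-degree(A)=1, level(A)>=1
    F->G: in-degree(G)=0, level(G)=1, enqueue
  process H: level=0
    H->A: in-degree(A)=0, level(A)=1, enqueue
    H->B: in-degree(B)=1, level(B)>=1
  process C: level=1
  process G: level=1
  process A: level=1
    A->B: in-degree(B)=0, level(B)=2, enqueue
  process B: level=2
All levels: A:1, B:2, C:1, D:0, E:0, F:0, G:1, H:0
level(C) = 1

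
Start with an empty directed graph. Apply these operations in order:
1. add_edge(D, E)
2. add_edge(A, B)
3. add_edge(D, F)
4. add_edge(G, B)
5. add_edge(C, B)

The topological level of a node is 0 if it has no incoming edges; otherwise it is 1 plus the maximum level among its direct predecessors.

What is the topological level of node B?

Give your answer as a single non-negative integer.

Answer: 1

Derivation:
Op 1: add_edge(D, E). Edges now: 1
Op 2: add_edge(A, B). Edges now: 2
Op 3: add_edge(D, F). Edges now: 3
Op 4: add_edge(G, B). Edges now: 4
Op 5: add_edge(C, B). Edges now: 5
Compute levels (Kahn BFS):
  sources (in-degree 0): A, C, D, G
  process A: level=0
    A->B: in-degree(B)=2, level(B)>=1
  process C: level=0
    C->B: in-degree(B)=1, level(B)>=1
  process D: level=0
    D->E: in-degree(E)=0, level(E)=1, enqueue
    D->F: in-degree(F)=0, level(F)=1, enqueue
  process G: level=0
    G->B: in-degree(B)=0, level(B)=1, enqueue
  process E: level=1
  process F: level=1
  process B: level=1
All levels: A:0, B:1, C:0, D:0, E:1, F:1, G:0
level(B) = 1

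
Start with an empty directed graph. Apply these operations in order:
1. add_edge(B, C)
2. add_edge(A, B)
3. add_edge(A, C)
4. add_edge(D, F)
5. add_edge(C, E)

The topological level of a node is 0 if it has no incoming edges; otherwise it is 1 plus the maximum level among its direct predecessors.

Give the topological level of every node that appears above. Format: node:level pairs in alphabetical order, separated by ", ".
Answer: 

Op 1: add_edge(B, C). Edges now: 1
Op 2: add_edge(A, B). Edges now: 2
Op 3: add_edge(A, C). Edges now: 3
Op 4: add_edge(D, F). Edges now: 4
Op 5: add_edge(C, E). Edges now: 5
Compute levels (Kahn BFS):
  sources (in-degree 0): A, D
  process A: level=0
    A->B: in-degree(B)=0, level(B)=1, enqueue
    A->C: in-degree(C)=1, level(C)>=1
  process D: level=0
    D->F: in-degree(F)=0, level(F)=1, enqueue
  process B: level=1
    B->C: in-degree(C)=0, level(C)=2, enqueue
  process F: level=1
  process C: level=2
    C->E: in-degree(E)=0, level(E)=3, enqueue
  process E: level=3
All levels: A:0, B:1, C:2, D:0, E:3, F:1

Answer: A:0, B:1, C:2, D:0, E:3, F:1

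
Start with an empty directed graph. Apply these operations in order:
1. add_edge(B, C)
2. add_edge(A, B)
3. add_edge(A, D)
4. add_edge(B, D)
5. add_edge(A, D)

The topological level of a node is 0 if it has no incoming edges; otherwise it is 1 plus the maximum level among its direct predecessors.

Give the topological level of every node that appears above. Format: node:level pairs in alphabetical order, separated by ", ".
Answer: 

Op 1: add_edge(B, C). Edges now: 1
Op 2: add_edge(A, B). Edges now: 2
Op 3: add_edge(A, D). Edges now: 3
Op 4: add_edge(B, D). Edges now: 4
Op 5: add_edge(A, D) (duplicate, no change). Edges now: 4
Compute levels (Kahn BFS):
  sources (in-degree 0): A
  process A: level=0
    A->B: in-degree(B)=0, level(B)=1, enqueue
    A->D: in-degree(D)=1, level(D)>=1
  process B: level=1
    B->C: in-degree(C)=0, level(C)=2, enqueue
    B->D: in-degree(D)=0, level(D)=2, enqueue
  process C: level=2
  process D: level=2
All levels: A:0, B:1, C:2, D:2

Answer: A:0, B:1, C:2, D:2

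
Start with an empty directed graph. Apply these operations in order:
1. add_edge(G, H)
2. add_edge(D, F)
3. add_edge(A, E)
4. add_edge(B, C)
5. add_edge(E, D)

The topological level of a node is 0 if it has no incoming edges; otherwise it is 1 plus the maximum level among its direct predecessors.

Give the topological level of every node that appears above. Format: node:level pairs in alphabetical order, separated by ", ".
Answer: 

Answer: A:0, B:0, C:1, D:2, E:1, F:3, G:0, H:1

Derivation:
Op 1: add_edge(G, H). Edges now: 1
Op 2: add_edge(D, F). Edges now: 2
Op 3: add_edge(A, E). Edges now: 3
Op 4: add_edge(B, C). Edges now: 4
Op 5: add_edge(E, D). Edges now: 5
Compute levels (Kahn BFS):
  sources (in-degree 0): A, B, G
  process A: level=0
    A->E: in-degree(E)=0, level(E)=1, enqueue
  process B: level=0
    B->C: in-degree(C)=0, level(C)=1, enqueue
  process G: level=0
    G->H: in-degree(H)=0, level(H)=1, enqueue
  process E: level=1
    E->D: in-degree(D)=0, level(D)=2, enqueue
  process C: level=1
  process H: level=1
  process D: level=2
    D->F: in-degree(F)=0, level(F)=3, enqueue
  process F: level=3
All levels: A:0, B:0, C:1, D:2, E:1, F:3, G:0, H:1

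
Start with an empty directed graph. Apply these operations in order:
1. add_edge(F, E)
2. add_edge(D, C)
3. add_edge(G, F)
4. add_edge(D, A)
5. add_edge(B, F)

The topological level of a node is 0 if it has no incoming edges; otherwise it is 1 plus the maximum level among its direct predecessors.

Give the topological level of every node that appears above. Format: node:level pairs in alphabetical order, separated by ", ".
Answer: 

Op 1: add_edge(F, E). Edges now: 1
Op 2: add_edge(D, C). Edges now: 2
Op 3: add_edge(G, F). Edges now: 3
Op 4: add_edge(D, A). Edges now: 4
Op 5: add_edge(B, F). Edges now: 5
Compute levels (Kahn BFS):
  sources (in-degree 0): B, D, G
  process B: level=0
    B->F: in-degree(F)=1, level(F)>=1
  process D: level=0
    D->A: in-degree(A)=0, level(A)=1, enqueue
    D->C: in-degree(C)=0, level(C)=1, enqueue
  process G: level=0
    G->F: in-degree(F)=0, level(F)=1, enqueue
  process A: level=1
  process C: level=1
  process F: level=1
    F->E: in-degree(E)=0, level(E)=2, enqueue
  process E: level=2
All levels: A:1, B:0, C:1, D:0, E:2, F:1, G:0

Answer: A:1, B:0, C:1, D:0, E:2, F:1, G:0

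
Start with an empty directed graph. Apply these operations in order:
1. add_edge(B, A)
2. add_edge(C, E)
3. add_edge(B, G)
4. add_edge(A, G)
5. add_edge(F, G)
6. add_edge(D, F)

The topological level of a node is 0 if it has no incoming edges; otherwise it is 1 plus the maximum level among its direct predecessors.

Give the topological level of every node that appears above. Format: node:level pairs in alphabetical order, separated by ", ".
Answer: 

Op 1: add_edge(B, A). Edges now: 1
Op 2: add_edge(C, E). Edges now: 2
Op 3: add_edge(B, G). Edges now: 3
Op 4: add_edge(A, G). Edges now: 4
Op 5: add_edge(F, G). Edges now: 5
Op 6: add_edge(D, F). Edges now: 6
Compute levels (Kahn BFS):
  sources (in-degree 0): B, C, D
  process B: level=0
    B->A: in-degree(A)=0, level(A)=1, enqueue
    B->G: in-degree(G)=2, level(G)>=1
  process C: level=0
    C->E: in-degree(E)=0, level(E)=1, enqueue
  process D: level=0
    D->F: in-degree(F)=0, level(F)=1, enqueue
  process A: level=1
    A->G: in-degree(G)=1, level(G)>=2
  process E: level=1
  process F: level=1
    F->G: in-degree(G)=0, level(G)=2, enqueue
  process G: level=2
All levels: A:1, B:0, C:0, D:0, E:1, F:1, G:2

Answer: A:1, B:0, C:0, D:0, E:1, F:1, G:2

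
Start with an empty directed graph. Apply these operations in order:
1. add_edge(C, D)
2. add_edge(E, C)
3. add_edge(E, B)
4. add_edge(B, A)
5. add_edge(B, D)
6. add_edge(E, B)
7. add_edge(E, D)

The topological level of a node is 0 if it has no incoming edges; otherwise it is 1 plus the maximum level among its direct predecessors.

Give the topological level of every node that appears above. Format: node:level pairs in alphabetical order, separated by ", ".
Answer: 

Op 1: add_edge(C, D). Edges now: 1
Op 2: add_edge(E, C). Edges now: 2
Op 3: add_edge(E, B). Edges now: 3
Op 4: add_edge(B, A). Edges now: 4
Op 5: add_edge(B, D). Edges now: 5
Op 6: add_edge(E, B) (duplicate, no change). Edges now: 5
Op 7: add_edge(E, D). Edges now: 6
Compute levels (Kahn BFS):
  sources (in-degree 0): E
  process E: level=0
    E->B: in-degree(B)=0, level(B)=1, enqueue
    E->C: in-degree(C)=0, level(C)=1, enqueue
    E->D: in-degree(D)=2, level(D)>=1
  process B: level=1
    B->A: in-degree(A)=0, level(A)=2, enqueue
    B->D: in-degree(D)=1, level(D)>=2
  process C: level=1
    C->D: in-degree(D)=0, level(D)=2, enqueue
  process A: level=2
  process D: level=2
All levels: A:2, B:1, C:1, D:2, E:0

Answer: A:2, B:1, C:1, D:2, E:0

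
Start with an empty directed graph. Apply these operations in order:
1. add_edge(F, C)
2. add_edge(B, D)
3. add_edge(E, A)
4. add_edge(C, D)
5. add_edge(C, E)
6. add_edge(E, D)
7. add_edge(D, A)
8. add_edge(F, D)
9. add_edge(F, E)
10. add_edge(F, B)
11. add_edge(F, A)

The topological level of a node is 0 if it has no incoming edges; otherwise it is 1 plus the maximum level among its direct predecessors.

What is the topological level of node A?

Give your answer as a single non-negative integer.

Answer: 4

Derivation:
Op 1: add_edge(F, C). Edges now: 1
Op 2: add_edge(B, D). Edges now: 2
Op 3: add_edge(E, A). Edges now: 3
Op 4: add_edge(C, D). Edges now: 4
Op 5: add_edge(C, E). Edges now: 5
Op 6: add_edge(E, D). Edges now: 6
Op 7: add_edge(D, A). Edges now: 7
Op 8: add_edge(F, D). Edges now: 8
Op 9: add_edge(F, E). Edges now: 9
Op 10: add_edge(F, B). Edges now: 10
Op 11: add_edge(F, A). Edges now: 11
Compute levels (Kahn BFS):
  sources (in-degree 0): F
  process F: level=0
    F->A: in-degree(A)=2, level(A)>=1
    F->B: in-degree(B)=0, level(B)=1, enqueue
    F->C: in-degree(C)=0, level(C)=1, enqueue
    F->D: in-degree(D)=3, level(D)>=1
    F->E: in-degree(E)=1, level(E)>=1
  process B: level=1
    B->D: in-degree(D)=2, level(D)>=2
  process C: level=1
    C->D: in-degree(D)=1, level(D)>=2
    C->E: in-degree(E)=0, level(E)=2, enqueue
  process E: level=2
    E->A: in-degree(A)=1, level(A)>=3
    E->D: in-degree(D)=0, level(D)=3, enqueue
  process D: level=3
    D->A: in-degree(A)=0, level(A)=4, enqueue
  process A: level=4
All levels: A:4, B:1, C:1, D:3, E:2, F:0
level(A) = 4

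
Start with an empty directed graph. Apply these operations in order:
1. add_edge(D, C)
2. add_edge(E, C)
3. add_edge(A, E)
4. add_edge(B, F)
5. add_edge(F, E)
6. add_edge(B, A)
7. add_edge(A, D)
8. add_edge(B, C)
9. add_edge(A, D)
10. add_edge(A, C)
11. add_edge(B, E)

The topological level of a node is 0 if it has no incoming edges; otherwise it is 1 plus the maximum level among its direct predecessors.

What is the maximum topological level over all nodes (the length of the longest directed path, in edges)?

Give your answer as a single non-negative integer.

Answer: 3

Derivation:
Op 1: add_edge(D, C). Edges now: 1
Op 2: add_edge(E, C). Edges now: 2
Op 3: add_edge(A, E). Edges now: 3
Op 4: add_edge(B, F). Edges now: 4
Op 5: add_edge(F, E). Edges now: 5
Op 6: add_edge(B, A). Edges now: 6
Op 7: add_edge(A, D). Edges now: 7
Op 8: add_edge(B, C). Edges now: 8
Op 9: add_edge(A, D) (duplicate, no change). Edges now: 8
Op 10: add_edge(A, C). Edges now: 9
Op 11: add_edge(B, E). Edges now: 10
Compute levels (Kahn BFS):
  sources (in-degree 0): B
  process B: level=0
    B->A: in-degree(A)=0, level(A)=1, enqueue
    B->C: in-degree(C)=3, level(C)>=1
    B->E: in-degree(E)=2, level(E)>=1
    B->F: in-degree(F)=0, level(F)=1, enqueue
  process A: level=1
    A->C: in-degree(C)=2, level(C)>=2
    A->D: in-degree(D)=0, level(D)=2, enqueue
    A->E: in-degree(E)=1, level(E)>=2
  process F: level=1
    F->E: in-degree(E)=0, level(E)=2, enqueue
  process D: level=2
    D->C: in-degree(C)=1, level(C)>=3
  process E: level=2
    E->C: in-degree(C)=0, level(C)=3, enqueue
  process C: level=3
All levels: A:1, B:0, C:3, D:2, E:2, F:1
max level = 3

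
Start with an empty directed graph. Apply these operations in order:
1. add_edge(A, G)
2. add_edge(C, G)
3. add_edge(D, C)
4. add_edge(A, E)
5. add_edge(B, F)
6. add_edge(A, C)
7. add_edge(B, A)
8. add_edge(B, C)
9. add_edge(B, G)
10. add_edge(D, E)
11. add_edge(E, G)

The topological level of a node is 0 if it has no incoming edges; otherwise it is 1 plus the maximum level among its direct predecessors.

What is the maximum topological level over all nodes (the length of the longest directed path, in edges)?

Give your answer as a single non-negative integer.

Op 1: add_edge(A, G). Edges now: 1
Op 2: add_edge(C, G). Edges now: 2
Op 3: add_edge(D, C). Edges now: 3
Op 4: add_edge(A, E). Edges now: 4
Op 5: add_edge(B, F). Edges now: 5
Op 6: add_edge(A, C). Edges now: 6
Op 7: add_edge(B, A). Edges now: 7
Op 8: add_edge(B, C). Edges now: 8
Op 9: add_edge(B, G). Edges now: 9
Op 10: add_edge(D, E). Edges now: 10
Op 11: add_edge(E, G). Edges now: 11
Compute levels (Kahn BFS):
  sources (in-degree 0): B, D
  process B: level=0
    B->A: in-degree(A)=0, level(A)=1, enqueue
    B->C: in-degree(C)=2, level(C)>=1
    B->F: in-degree(F)=0, level(F)=1, enqueue
    B->G: in-degree(G)=3, level(G)>=1
  process D: level=0
    D->C: in-degree(C)=1, level(C)>=1
    D->E: in-degree(E)=1, level(E)>=1
  process A: level=1
    A->C: in-degree(C)=0, level(C)=2, enqueue
    A->E: in-degree(E)=0, level(E)=2, enqueue
    A->G: in-degree(G)=2, level(G)>=2
  process F: level=1
  process C: level=2
    C->G: in-degree(G)=1, level(G)>=3
  process E: level=2
    E->G: in-degree(G)=0, level(G)=3, enqueue
  process G: level=3
All levels: A:1, B:0, C:2, D:0, E:2, F:1, G:3
max level = 3

Answer: 3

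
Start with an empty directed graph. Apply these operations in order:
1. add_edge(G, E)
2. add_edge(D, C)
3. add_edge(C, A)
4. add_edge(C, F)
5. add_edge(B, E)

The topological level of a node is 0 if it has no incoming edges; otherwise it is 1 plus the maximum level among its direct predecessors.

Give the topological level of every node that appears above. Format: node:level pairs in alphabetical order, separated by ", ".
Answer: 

Op 1: add_edge(G, E). Edges now: 1
Op 2: add_edge(D, C). Edges now: 2
Op 3: add_edge(C, A). Edges now: 3
Op 4: add_edge(C, F). Edges now: 4
Op 5: add_edge(B, E). Edges now: 5
Compute levels (Kahn BFS):
  sources (in-degree 0): B, D, G
  process B: level=0
    B->E: in-degree(E)=1, level(E)>=1
  process D: level=0
    D->C: in-degree(C)=0, level(C)=1, enqueue
  process G: level=0
    G->E: in-degree(E)=0, level(E)=1, enqueue
  process C: level=1
    C->A: in-degree(A)=0, level(A)=2, enqueue
    C->F: in-degree(F)=0, level(F)=2, enqueue
  process E: level=1
  process A: level=2
  process F: level=2
All levels: A:2, B:0, C:1, D:0, E:1, F:2, G:0

Answer: A:2, B:0, C:1, D:0, E:1, F:2, G:0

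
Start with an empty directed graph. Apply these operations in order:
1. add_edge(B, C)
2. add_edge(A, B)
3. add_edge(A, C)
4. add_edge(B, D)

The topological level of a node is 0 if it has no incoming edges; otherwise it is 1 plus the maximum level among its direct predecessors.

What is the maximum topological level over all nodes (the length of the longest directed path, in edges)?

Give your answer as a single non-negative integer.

Answer: 2

Derivation:
Op 1: add_edge(B, C). Edges now: 1
Op 2: add_edge(A, B). Edges now: 2
Op 3: add_edge(A, C). Edges now: 3
Op 4: add_edge(B, D). Edges now: 4
Compute levels (Kahn BFS):
  sources (in-degree 0): A
  process A: level=0
    A->B: in-degree(B)=0, level(B)=1, enqueue
    A->C: in-degree(C)=1, level(C)>=1
  process B: level=1
    B->C: in-degree(C)=0, level(C)=2, enqueue
    B->D: in-degree(D)=0, level(D)=2, enqueue
  process C: level=2
  process D: level=2
All levels: A:0, B:1, C:2, D:2
max level = 2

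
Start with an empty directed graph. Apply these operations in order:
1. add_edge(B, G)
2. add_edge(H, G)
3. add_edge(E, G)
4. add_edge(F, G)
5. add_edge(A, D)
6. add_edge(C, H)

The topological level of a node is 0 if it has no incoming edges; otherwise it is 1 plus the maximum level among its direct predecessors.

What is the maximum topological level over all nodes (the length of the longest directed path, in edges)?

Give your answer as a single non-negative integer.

Answer: 2

Derivation:
Op 1: add_edge(B, G). Edges now: 1
Op 2: add_edge(H, G). Edges now: 2
Op 3: add_edge(E, G). Edges now: 3
Op 4: add_edge(F, G). Edges now: 4
Op 5: add_edge(A, D). Edges now: 5
Op 6: add_edge(C, H). Edges now: 6
Compute levels (Kahn BFS):
  sources (in-degree 0): A, B, C, E, F
  process A: level=0
    A->D: in-degree(D)=0, level(D)=1, enqueue
  process B: level=0
    B->G: in-degree(G)=3, level(G)>=1
  process C: level=0
    C->H: in-degree(H)=0, level(H)=1, enqueue
  process E: level=0
    E->G: in-degree(G)=2, level(G)>=1
  process F: level=0
    F->G: in-degree(G)=1, level(G)>=1
  process D: level=1
  process H: level=1
    H->G: in-degree(G)=0, level(G)=2, enqueue
  process G: level=2
All levels: A:0, B:0, C:0, D:1, E:0, F:0, G:2, H:1
max level = 2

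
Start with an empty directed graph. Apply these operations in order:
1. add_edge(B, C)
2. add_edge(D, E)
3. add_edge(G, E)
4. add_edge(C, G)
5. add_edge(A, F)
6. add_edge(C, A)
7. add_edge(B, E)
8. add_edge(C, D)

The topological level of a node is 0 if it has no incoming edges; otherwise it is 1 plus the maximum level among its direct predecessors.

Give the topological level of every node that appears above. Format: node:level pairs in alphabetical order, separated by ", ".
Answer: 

Answer: A:2, B:0, C:1, D:2, E:3, F:3, G:2

Derivation:
Op 1: add_edge(B, C). Edges now: 1
Op 2: add_edge(D, E). Edges now: 2
Op 3: add_edge(G, E). Edges now: 3
Op 4: add_edge(C, G). Edges now: 4
Op 5: add_edge(A, F). Edges now: 5
Op 6: add_edge(C, A). Edges now: 6
Op 7: add_edge(B, E). Edges now: 7
Op 8: add_edge(C, D). Edges now: 8
Compute levels (Kahn BFS):
  sources (in-degree 0): B
  process B: level=0
    B->C: in-degree(C)=0, level(C)=1, enqueue
    B->E: in-degree(E)=2, level(E)>=1
  process C: level=1
    C->A: in-degree(A)=0, level(A)=2, enqueue
    C->D: in-degree(D)=0, level(D)=2, enqueue
    C->G: in-degree(G)=0, level(G)=2, enqueue
  process A: level=2
    A->F: in-degree(F)=0, level(F)=3, enqueue
  process D: level=2
    D->E: in-degree(E)=1, level(E)>=3
  process G: level=2
    G->E: in-degree(E)=0, level(E)=3, enqueue
  process F: level=3
  process E: level=3
All levels: A:2, B:0, C:1, D:2, E:3, F:3, G:2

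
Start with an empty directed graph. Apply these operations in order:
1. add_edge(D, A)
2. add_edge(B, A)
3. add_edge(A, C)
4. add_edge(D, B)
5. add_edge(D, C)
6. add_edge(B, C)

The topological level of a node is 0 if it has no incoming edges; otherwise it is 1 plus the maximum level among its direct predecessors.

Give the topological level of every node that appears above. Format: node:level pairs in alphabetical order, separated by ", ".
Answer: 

Op 1: add_edge(D, A). Edges now: 1
Op 2: add_edge(B, A). Edges now: 2
Op 3: add_edge(A, C). Edges now: 3
Op 4: add_edge(D, B). Edges now: 4
Op 5: add_edge(D, C). Edges now: 5
Op 6: add_edge(B, C). Edges now: 6
Compute levels (Kahn BFS):
  sources (in-degree 0): D
  process D: level=0
    D->A: in-degree(A)=1, level(A)>=1
    D->B: in-degree(B)=0, level(B)=1, enqueue
    D->C: in-degree(C)=2, level(C)>=1
  process B: level=1
    B->A: in-degree(A)=0, level(A)=2, enqueue
    B->C: in-degree(C)=1, level(C)>=2
  process A: level=2
    A->C: in-degree(C)=0, level(C)=3, enqueue
  process C: level=3
All levels: A:2, B:1, C:3, D:0

Answer: A:2, B:1, C:3, D:0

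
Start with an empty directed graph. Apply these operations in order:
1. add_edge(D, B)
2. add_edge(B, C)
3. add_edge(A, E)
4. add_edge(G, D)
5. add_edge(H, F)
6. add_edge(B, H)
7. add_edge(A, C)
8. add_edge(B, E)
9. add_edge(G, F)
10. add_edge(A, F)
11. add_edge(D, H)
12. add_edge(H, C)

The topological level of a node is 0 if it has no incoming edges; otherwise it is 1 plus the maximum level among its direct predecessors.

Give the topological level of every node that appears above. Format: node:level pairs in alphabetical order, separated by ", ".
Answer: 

Answer: A:0, B:2, C:4, D:1, E:3, F:4, G:0, H:3

Derivation:
Op 1: add_edge(D, B). Edges now: 1
Op 2: add_edge(B, C). Edges now: 2
Op 3: add_edge(A, E). Edges now: 3
Op 4: add_edge(G, D). Edges now: 4
Op 5: add_edge(H, F). Edges now: 5
Op 6: add_edge(B, H). Edges now: 6
Op 7: add_edge(A, C). Edges now: 7
Op 8: add_edge(B, E). Edges now: 8
Op 9: add_edge(G, F). Edges now: 9
Op 10: add_edge(A, F). Edges now: 10
Op 11: add_edge(D, H). Edges now: 11
Op 12: add_edge(H, C). Edges now: 12
Compute levels (Kahn BFS):
  sources (in-degree 0): A, G
  process A: level=0
    A->C: in-degree(C)=2, level(C)>=1
    A->E: in-degree(E)=1, level(E)>=1
    A->F: in-degree(F)=2, level(F)>=1
  process G: level=0
    G->D: in-degree(D)=0, level(D)=1, enqueue
    G->F: in-degree(F)=1, level(F)>=1
  process D: level=1
    D->B: in-degree(B)=0, level(B)=2, enqueue
    D->H: in-degree(H)=1, level(H)>=2
  process B: level=2
    B->C: in-degree(C)=1, level(C)>=3
    B->E: in-degree(E)=0, level(E)=3, enqueue
    B->H: in-degree(H)=0, level(H)=3, enqueue
  process E: level=3
  process H: level=3
    H->C: in-degree(C)=0, level(C)=4, enqueue
    H->F: in-degree(F)=0, level(F)=4, enqueue
  process C: level=4
  process F: level=4
All levels: A:0, B:2, C:4, D:1, E:3, F:4, G:0, H:3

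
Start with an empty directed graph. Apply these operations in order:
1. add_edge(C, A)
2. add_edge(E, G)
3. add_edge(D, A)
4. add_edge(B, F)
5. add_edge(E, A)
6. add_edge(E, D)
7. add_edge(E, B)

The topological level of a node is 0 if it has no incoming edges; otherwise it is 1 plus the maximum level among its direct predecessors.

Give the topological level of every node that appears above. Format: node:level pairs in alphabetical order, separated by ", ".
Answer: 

Op 1: add_edge(C, A). Edges now: 1
Op 2: add_edge(E, G). Edges now: 2
Op 3: add_edge(D, A). Edges now: 3
Op 4: add_edge(B, F). Edges now: 4
Op 5: add_edge(E, A). Edges now: 5
Op 6: add_edge(E, D). Edges now: 6
Op 7: add_edge(E, B). Edges now: 7
Compute levels (Kahn BFS):
  sources (in-degree 0): C, E
  process C: level=0
    C->A: in-degree(A)=2, level(A)>=1
  process E: level=0
    E->A: in-degree(A)=1, level(A)>=1
    E->B: in-degree(B)=0, level(B)=1, enqueue
    E->D: in-degree(D)=0, level(D)=1, enqueue
    E->G: in-degree(G)=0, level(G)=1, enqueue
  process B: level=1
    B->F: in-degree(F)=0, level(F)=2, enqueue
  process D: level=1
    D->A: in-degree(A)=0, level(A)=2, enqueue
  process G: level=1
  process F: level=2
  process A: level=2
All levels: A:2, B:1, C:0, D:1, E:0, F:2, G:1

Answer: A:2, B:1, C:0, D:1, E:0, F:2, G:1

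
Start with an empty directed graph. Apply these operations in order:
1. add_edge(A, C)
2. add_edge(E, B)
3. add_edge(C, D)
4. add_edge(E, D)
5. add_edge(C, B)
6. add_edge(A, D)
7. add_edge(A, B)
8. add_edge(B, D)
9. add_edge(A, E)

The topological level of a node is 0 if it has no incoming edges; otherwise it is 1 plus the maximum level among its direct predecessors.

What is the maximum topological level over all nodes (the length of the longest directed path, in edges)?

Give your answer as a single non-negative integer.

Answer: 3

Derivation:
Op 1: add_edge(A, C). Edges now: 1
Op 2: add_edge(E, B). Edges now: 2
Op 3: add_edge(C, D). Edges now: 3
Op 4: add_edge(E, D). Edges now: 4
Op 5: add_edge(C, B). Edges now: 5
Op 6: add_edge(A, D). Edges now: 6
Op 7: add_edge(A, B). Edges now: 7
Op 8: add_edge(B, D). Edges now: 8
Op 9: add_edge(A, E). Edges now: 9
Compute levels (Kahn BFS):
  sources (in-degree 0): A
  process A: level=0
    A->B: in-degree(B)=2, level(B)>=1
    A->C: in-degree(C)=0, level(C)=1, enqueue
    A->D: in-degree(D)=3, level(D)>=1
    A->E: in-degree(E)=0, level(E)=1, enqueue
  process C: level=1
    C->B: in-degree(B)=1, level(B)>=2
    C->D: in-degree(D)=2, level(D)>=2
  process E: level=1
    E->B: in-degree(B)=0, level(B)=2, enqueue
    E->D: in-degree(D)=1, level(D)>=2
  process B: level=2
    B->D: in-degree(D)=0, level(D)=3, enqueue
  process D: level=3
All levels: A:0, B:2, C:1, D:3, E:1
max level = 3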